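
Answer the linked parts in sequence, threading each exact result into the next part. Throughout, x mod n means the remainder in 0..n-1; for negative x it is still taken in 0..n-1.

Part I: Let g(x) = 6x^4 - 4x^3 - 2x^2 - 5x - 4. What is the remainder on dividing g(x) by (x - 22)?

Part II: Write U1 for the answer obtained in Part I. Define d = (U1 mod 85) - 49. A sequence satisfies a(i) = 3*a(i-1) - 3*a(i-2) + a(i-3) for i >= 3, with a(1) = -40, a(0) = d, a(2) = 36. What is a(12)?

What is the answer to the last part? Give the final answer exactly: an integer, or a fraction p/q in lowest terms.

Part I: remainder = value at the root: 6*(22)^4 - 4*(22)^3 - 2*(22)^2 - 5*(22)^1 - 4 = (1405536) + (-42592) + (-968) + (-110) + (-4) = 1361862; answer 1361862
Part II: U1 = 1361862; d = 28; a(3) = 3*(36) - 3*(-40) + 1*(28) = 256; iterating: a(3)=256, a(4)=620, a(5)=1128, a(6)=1780, a(7)=2576, a(8)=3516, a(9)=4600, a(10)=5828, a(11)=7200, a(12)=8716; answer 8716

8716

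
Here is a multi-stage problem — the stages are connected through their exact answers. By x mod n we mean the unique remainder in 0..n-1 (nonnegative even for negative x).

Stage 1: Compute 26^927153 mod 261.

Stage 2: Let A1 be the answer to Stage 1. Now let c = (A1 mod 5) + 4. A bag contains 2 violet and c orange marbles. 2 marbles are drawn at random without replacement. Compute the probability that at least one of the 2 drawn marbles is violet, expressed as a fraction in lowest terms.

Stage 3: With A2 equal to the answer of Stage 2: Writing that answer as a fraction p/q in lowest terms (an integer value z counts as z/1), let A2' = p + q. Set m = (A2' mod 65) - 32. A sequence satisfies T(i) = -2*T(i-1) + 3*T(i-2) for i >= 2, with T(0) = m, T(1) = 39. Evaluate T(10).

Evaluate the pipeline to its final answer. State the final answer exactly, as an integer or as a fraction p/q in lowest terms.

Stage 1: squarings mod 261: 26^1=26, 26^2=154, 26^4=226, 26^8=181, 26^16=136, 26^32=226, 26^64=181, 26^128=136, 26^256=226, 26^512=181, 26^1024=136, 26^2048=226, 26^4096=181, 26^8192=136, 26^16384=226, 26^32768=181, 26^65536=136, 26^131072=226, 26^262144=181, 26^524288=136; 26^927153 = 26^1 * 26^16 * 26^32 * 26^128 * 26^256 * 26^1024 * 26^8192 * 26^131072 * 26^262144 * 26^524288 = 143 (mod 261); answer 143
Stage 2: A1 = 143; c = 7; total draws C(9,2) = 36; complement C(7,2) = 21; favorable 36 - 21 = 15; P = 5/12; answer 5/12
Stage 3: A2 = 5/12; threaded value p + q = 17; m = -15; T(2) = -2*(39) + 3*(-15) = -123; iterating: T(2)=-123, T(3)=363, T(4)=-1095, T(5)=3279, T(6)=-9843, T(7)=29523, T(8)=-88575, T(9)=265719, T(10)=-797163; answer -797163

-797163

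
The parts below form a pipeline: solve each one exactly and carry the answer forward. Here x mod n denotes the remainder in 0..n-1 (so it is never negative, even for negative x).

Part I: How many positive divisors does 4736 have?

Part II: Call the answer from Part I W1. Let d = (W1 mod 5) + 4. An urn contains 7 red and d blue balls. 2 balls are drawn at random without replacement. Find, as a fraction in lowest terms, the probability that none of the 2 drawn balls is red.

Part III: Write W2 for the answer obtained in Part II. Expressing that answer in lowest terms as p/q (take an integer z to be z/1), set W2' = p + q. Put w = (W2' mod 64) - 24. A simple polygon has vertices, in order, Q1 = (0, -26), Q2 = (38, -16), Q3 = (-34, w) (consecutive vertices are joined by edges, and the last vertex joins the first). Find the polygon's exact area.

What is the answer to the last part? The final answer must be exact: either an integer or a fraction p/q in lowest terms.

Part I: 4736 = 2^7 * 37; number of divisors = (7+1) * (1+1) = 16; answer 16
Part II: W1 = 16; d = 5; total draws C(12,2) = 66; favorable C(5,2) = 10; P = 5/33; answer 5/33
Part III: W2 = 5/33; threaded value p + q = 38; w = 14; cross terms: (0*-16 - 38*-26)=988, (38*14 - -34*-16)=-12, (-34*-26 - 0*14)=884; twice the area = |1860| = 1860; area = 930; answer 930

930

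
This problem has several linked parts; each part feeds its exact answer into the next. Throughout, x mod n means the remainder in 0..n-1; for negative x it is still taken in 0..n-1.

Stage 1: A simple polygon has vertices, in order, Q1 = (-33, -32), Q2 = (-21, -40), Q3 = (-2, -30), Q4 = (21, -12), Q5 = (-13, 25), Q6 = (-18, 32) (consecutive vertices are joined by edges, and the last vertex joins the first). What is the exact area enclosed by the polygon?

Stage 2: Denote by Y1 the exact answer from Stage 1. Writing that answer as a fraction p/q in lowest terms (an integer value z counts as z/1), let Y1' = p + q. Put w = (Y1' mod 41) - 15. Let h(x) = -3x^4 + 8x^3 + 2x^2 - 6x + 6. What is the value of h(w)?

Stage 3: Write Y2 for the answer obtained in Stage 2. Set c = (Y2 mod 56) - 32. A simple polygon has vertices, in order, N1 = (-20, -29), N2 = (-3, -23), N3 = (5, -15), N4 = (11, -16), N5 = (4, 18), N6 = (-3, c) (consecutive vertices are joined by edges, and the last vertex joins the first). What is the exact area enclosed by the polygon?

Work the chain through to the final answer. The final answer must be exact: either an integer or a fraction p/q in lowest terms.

1165/2

Stage 1: cross terms: (-33*-40 - -21*-32)=648, (-21*-30 - -2*-40)=550, (-2*-12 - 21*-30)=654, (21*25 - -13*-12)=369, (-13*32 - -18*25)=34, (-18*-32 - -33*32)=1632; twice the area = |3887| = 3887; area = 3887/2; answer 3887/2
Stage 2: Y1 = 3887/2; threaded value p + q = 3889; w = 20; -3*(20)^4 + 8*(20)^3 + 2*(20)^2 - 6*(20)^1 + 6 = (-480000) + (64000) + (800) + (-120) + (6) = -415314; answer -415314
Stage 3: Y2 = -415314; c = 6; cross terms: (-20*-23 - -3*-29)=373, (-3*-15 - 5*-23)=160, (5*-16 - 11*-15)=85, (11*18 - 4*-16)=262, (4*6 - -3*18)=78, (-3*-29 - -20*6)=207; twice the area = |1165| = 1165; area = 1165/2; answer 1165/2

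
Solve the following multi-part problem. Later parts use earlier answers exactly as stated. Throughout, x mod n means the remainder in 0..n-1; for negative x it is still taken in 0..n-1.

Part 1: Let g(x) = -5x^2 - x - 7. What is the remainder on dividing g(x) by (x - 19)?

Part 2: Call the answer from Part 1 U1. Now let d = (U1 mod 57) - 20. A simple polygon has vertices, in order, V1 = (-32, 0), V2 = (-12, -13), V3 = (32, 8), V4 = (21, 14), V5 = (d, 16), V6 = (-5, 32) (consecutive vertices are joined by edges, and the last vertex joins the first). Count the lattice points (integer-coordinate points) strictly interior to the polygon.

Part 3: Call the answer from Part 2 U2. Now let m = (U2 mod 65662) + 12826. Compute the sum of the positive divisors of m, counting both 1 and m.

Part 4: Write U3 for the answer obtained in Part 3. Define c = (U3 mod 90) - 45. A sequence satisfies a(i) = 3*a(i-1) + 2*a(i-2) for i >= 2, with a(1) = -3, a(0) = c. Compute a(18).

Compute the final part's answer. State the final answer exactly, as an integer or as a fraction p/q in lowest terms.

Part 1: remainder = value at the root: -5*(19)^2 - 1*(19)^1 - 7 = (-1805) + (-19) + (-7) = -1831; answer -1831
Part 2: U1 = -1831; d = 30; cross terms: (-32*-13 - -12*0)=416, (-12*8 - 32*-13)=320, (32*14 - 21*8)=280, (21*16 - 30*14)=-84, (30*32 - -5*16)=1040, (-5*0 - -32*32)=1024; twice the area = |2996| = 2996; area = 1498; boundary points = 1 + 1 + 1 + 1 + 1 + 1 = 6; strictly interior points = area - boundary/2 + 1 = 1496; answer 1496
Part 3: U2 = 1496; m = 14322; 14322 = 2 * 3 * 7 * 11 * 31; sigma = (1 + 2) * (1 + 3) * (1 + 7) * (1 + 11) * (1 + 31) = 3 * 4 * 8 * 12 * 32 = 36864; answer 36864
Part 4: U3 = 36864; c = 9; a(2) = 3*(-3) + 2*(9) = 9; iterating: a(2)=9, a(3)=21, a(4)=81, a(5)=285, a(6)=1017, a(7)=3621, a(8)=12897, a(9)=45933, a(10)=163593, a(11)=582645, a(12)=2075121, a(13)=7390653, a(14)=26322201, a(15)=93747909, a(16)=333888129, a(17)=1189160205, a(18)=4235256873; answer 4235256873

4235256873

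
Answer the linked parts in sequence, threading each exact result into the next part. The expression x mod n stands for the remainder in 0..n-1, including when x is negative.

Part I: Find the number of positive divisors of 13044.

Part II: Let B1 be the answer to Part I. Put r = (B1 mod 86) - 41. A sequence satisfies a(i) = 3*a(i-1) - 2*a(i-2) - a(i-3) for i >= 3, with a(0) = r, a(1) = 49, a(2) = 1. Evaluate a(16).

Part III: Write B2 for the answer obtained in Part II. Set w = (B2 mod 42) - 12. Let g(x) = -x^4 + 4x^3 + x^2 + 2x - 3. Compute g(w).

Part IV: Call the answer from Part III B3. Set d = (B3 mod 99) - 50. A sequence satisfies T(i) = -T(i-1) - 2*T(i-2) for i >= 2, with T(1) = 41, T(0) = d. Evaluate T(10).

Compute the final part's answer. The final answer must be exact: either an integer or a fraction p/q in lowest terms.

1709

Part I: 13044 = 2^2 * 3 * 1087; number of divisors = (2+1) * (1+1) * (1+1) = 12; answer 12
Part II: B1 = 12; r = -29; a(3) = 3*(1) - 2*(49) - 1*(-29) = -66; iterating: a(3)=-66, a(4)=-249, a(5)=-616, a(6)=-1284, a(7)=-2371, a(8)=-3929, a(9)=-5761, a(10)=-7054, a(11)=-5711, a(12)=2736, a(13)=26684, a(14)=80291, a(15)=184769, a(16)=367041; answer 367041
Part III: B2 = 367041; w = -9; -1*(-9)^4 + 4*(-9)^3 + 1*(-9)^2 + 2*(-9)^1 - 3 = (-6561) + (-2916) + (81) + (-18) + (-3) = -9417; answer -9417
Part IV: B3 = -9417; d = 37; T(2) = -1*(41) - 2*(37) = -115; iterating: T(2)=-115, T(3)=33, T(4)=197, T(5)=-263, T(6)=-131, T(7)=657, T(8)=-395, T(9)=-919, T(10)=1709; answer 1709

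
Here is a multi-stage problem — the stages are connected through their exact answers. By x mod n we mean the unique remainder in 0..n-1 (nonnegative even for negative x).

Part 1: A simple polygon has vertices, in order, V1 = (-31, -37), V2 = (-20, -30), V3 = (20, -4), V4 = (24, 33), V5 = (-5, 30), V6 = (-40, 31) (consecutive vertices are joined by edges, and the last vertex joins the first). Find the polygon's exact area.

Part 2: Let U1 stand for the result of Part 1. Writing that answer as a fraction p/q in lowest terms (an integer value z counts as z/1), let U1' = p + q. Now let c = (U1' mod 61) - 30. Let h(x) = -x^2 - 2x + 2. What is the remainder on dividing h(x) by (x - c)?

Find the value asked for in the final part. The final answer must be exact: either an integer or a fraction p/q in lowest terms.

-61

Part 1: cross terms: (-31*-30 - -20*-37)=190, (-20*-4 - 20*-30)=680, (20*33 - 24*-4)=756, (24*30 - -5*33)=885, (-5*31 - -40*30)=1045, (-40*-37 - -31*31)=2441; twice the area = |5997| = 5997; area = 5997/2; answer 5997/2
Part 2: U1 = 5997/2; threaded value p + q = 5999; c = -9; remainder = value at the root: -1*(-9)^2 - 2*(-9)^1 + 2 = (-81) + (18) + (2) = -61; answer -61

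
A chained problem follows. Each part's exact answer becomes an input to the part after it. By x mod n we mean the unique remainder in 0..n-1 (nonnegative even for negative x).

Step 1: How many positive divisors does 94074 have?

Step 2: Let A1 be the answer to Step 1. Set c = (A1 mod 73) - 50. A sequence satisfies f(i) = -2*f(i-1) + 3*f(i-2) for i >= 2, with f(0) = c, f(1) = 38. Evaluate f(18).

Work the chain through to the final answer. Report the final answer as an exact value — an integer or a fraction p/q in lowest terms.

Step 1: 94074 = 2 * 3 * 15679; number of divisors = (1+1) * (1+1) * (1+1) = 8; answer 8
Step 2: A1 = 8; c = -42; f(2) = -2*(38) + 3*(-42) = -202; iterating: f(2)=-202, f(3)=518, f(4)=-1642, f(5)=4838, f(6)=-14602, f(7)=43718, f(8)=-131242, f(9)=393638, f(10)=-1181002, f(11)=3542918, f(12)=-10628842, f(13)=31886438, f(14)=-95659402, f(15)=286978118, f(16)=-860934442, f(17)=2582803238, f(18)=-7748409802; answer -7748409802

-7748409802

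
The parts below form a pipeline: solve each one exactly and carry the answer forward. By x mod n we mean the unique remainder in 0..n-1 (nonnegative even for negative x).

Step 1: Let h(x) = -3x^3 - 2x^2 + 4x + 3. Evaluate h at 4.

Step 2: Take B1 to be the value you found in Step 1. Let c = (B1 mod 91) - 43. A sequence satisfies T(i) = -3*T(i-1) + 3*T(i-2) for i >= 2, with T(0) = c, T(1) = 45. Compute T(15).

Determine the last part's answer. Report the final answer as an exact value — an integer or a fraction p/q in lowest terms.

2644837515

Step 1: -3*(4)^3 - 2*(4)^2 + 4*(4)^1 + 3 = (-192) + (-32) + (16) + (3) = -205; answer -205
Step 2: B1 = -205; c = 25; T(2) = -3*(45) + 3*(25) = -60; iterating: T(2)=-60, T(3)=315, T(4)=-1125, T(5)=4320, T(6)=-16335, T(7)=61965, T(8)=-234900, T(9)=890595, T(10)=-3376485, T(11)=12801240, T(12)=-48533175, T(13)=184003245, T(14)=-697609260, T(15)=2644837515; answer 2644837515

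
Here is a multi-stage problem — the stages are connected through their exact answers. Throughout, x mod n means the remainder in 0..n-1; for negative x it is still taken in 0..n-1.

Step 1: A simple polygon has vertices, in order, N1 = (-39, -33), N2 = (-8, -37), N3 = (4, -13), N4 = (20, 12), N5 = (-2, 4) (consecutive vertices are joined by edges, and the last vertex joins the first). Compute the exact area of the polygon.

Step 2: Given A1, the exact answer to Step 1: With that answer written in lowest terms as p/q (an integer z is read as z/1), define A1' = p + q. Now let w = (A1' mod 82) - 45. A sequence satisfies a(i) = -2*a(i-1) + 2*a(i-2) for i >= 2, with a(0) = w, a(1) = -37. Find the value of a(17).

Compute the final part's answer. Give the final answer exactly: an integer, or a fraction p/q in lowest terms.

-125392128

Step 1: cross terms: (-39*-37 - -8*-33)=1179, (-8*-13 - 4*-37)=252, (4*12 - 20*-13)=308, (20*4 - -2*12)=104, (-2*-33 - -39*4)=222; twice the area = |2065| = 2065; area = 2065/2; answer 2065/2
Step 2: A1 = 2065/2; threaded value p + q = 2067; w = -28; a(2) = -2*(-37) + 2*(-28) = 18; iterating: a(2)=18, a(3)=-110, a(4)=256, a(5)=-732, a(6)=1976, a(7)=-5416, a(8)=14784, a(9)=-40400, a(10)=110368, a(11)=-301536, a(12)=823808, a(13)=-2250688, a(14)=6148992, a(15)=-16799360, a(16)=45896704, a(17)=-125392128; answer -125392128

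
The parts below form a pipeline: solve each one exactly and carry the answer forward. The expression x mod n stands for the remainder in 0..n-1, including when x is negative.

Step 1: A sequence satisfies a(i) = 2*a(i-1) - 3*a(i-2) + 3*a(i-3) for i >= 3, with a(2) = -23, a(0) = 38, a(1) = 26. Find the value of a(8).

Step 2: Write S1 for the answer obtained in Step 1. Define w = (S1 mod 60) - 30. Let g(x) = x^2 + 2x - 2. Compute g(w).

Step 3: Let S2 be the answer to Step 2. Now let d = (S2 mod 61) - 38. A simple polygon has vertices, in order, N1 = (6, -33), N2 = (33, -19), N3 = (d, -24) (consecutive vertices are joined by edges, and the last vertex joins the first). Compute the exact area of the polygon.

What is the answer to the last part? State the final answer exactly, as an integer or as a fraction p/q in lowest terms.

Step 1: a(3) = 2*(-23) - 3*(26) + 3*(38) = -10; iterating: a(3)=-10, a(4)=127, a(5)=215, a(6)=19, a(7)=-226, a(8)=136; answer 136
Step 2: S1 = 136; w = -14; 1*(-14)^2 + 2*(-14)^1 - 2 = (196) + (-28) + (-2) = 166; answer 166
Step 3: S2 = 166; d = 6; cross terms: (6*-19 - 33*-33)=975, (33*-24 - 6*-19)=-678, (6*-33 - 6*-24)=-54; twice the area = |243| = 243; area = 243/2; answer 243/2

243/2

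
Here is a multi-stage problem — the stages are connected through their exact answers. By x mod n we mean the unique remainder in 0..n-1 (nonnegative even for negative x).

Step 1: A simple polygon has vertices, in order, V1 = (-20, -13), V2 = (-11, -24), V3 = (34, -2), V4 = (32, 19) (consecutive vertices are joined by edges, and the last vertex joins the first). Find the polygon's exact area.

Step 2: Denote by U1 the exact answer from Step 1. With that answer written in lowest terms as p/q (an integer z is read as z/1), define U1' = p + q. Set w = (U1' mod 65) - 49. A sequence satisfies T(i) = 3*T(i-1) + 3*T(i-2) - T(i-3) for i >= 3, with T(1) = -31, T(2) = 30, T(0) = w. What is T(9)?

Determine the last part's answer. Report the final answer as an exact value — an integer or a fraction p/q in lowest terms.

Step 1: cross terms: (-20*-24 - -11*-13)=337, (-11*-2 - 34*-24)=838, (34*19 - 32*-2)=710, (32*-13 - -20*19)=-36; twice the area = |1849| = 1849; area = 1849/2; answer 1849/2
Step 2: U1 = 1849/2; threaded value p + q = 1851; w = -18; T(3) = 3*(30) + 3*(-31) - 1*(-18) = 15; iterating: T(3)=15, T(4)=166, T(5)=513, T(6)=2022, T(7)=7439, T(8)=27870, T(9)=103905; answer 103905

103905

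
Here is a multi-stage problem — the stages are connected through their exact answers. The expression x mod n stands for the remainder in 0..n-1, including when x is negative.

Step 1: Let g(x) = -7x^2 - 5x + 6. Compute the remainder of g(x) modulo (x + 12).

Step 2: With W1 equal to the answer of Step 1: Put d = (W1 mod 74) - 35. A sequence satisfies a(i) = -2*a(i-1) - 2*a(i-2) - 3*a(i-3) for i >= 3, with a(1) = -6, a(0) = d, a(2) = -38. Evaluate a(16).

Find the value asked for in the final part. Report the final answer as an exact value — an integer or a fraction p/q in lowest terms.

-187100

Step 1: remainder = value at the root: -7*(-12)^2 - 5*(-12)^1 + 6 = (-1008) + (60) + (6) = -942; answer -942
Step 2: W1 = -942; d = -15; a(3) = -2*(-38) - 2*(-6) - 3*(-15) = 133; iterating: a(3)=133, a(4)=-172, a(5)=192, a(6)=-439, a(7)=1010, a(8)=-1718, a(9)=2733, a(10)=-5060, a(11)=9808, a(12)=-17695, a(13)=30954, a(14)=-55942, a(15)=103061, a(16)=-187100; answer -187100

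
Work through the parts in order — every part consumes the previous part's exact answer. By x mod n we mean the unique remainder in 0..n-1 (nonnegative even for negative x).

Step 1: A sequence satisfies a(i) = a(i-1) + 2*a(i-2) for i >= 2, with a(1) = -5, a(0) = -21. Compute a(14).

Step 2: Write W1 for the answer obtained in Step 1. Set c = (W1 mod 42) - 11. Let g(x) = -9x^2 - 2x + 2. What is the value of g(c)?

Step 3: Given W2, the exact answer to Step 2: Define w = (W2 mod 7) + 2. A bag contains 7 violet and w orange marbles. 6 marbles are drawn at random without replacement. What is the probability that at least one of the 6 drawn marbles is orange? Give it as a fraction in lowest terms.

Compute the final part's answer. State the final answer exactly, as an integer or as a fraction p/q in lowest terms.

Step 1: a(2) = 1*(-5) + 2*(-21) = -47; iterating: a(2)=-47, a(3)=-57, a(4)=-151, a(5)=-265, a(6)=-567, a(7)=-1097, a(8)=-2231, a(9)=-4425, a(10)=-8887, a(11)=-17737, a(12)=-35511, a(13)=-70985, a(14)=-142007; answer -142007
Step 2: W1 = -142007; c = 26; -9*(26)^2 - 2*(26)^1 + 2 = (-6084) + (-52) + (2) = -6134; answer -6134
Step 3: W2 = -6134; w = 7; total draws C(14,6) = 3003; complement C(7,6) = 7; favorable 3003 - 7 = 2996; P = 428/429; answer 428/429

428/429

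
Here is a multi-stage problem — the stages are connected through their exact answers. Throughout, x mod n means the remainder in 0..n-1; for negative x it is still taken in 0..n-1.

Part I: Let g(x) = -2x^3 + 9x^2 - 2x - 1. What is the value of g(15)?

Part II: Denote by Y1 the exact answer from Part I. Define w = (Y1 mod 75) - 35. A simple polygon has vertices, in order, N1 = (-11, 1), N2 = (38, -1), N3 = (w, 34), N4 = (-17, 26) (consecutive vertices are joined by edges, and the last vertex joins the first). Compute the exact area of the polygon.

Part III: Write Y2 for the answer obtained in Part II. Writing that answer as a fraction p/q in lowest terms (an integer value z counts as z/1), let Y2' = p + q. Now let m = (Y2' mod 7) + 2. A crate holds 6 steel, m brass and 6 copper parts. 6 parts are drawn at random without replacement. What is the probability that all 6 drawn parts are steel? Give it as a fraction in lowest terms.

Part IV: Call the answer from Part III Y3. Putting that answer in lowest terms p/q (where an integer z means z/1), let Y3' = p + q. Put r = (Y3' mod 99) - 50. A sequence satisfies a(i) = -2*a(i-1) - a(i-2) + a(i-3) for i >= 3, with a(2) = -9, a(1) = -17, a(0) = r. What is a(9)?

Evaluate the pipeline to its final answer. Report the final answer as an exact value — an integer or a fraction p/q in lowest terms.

Part I: -2*(15)^3 + 9*(15)^2 - 2*(15)^1 - 1 = (-6750) + (2025) + (-30) + (-1) = -4756; answer -4756
Part II: Y1 = -4756; w = 9; cross terms: (-11*-1 - 38*1)=-27, (38*34 - 9*-1)=1301, (9*26 - -17*34)=812, (-17*1 - -11*26)=269; twice the area = |2355| = 2355; area = 2355/2; answer 2355/2
Part III: Y2 = 2355/2; threaded value p + q = 2357; m = 7; total draws C(19,6) = 27132; favorable C(6,6) = 1; P = 1/27132; answer 1/27132
Part IV: Y3 = 1/27132; threaded value p + q = 27133; r = -43; a(3) = -2*(-9) - 1*(-17) + 1*(-43) = -8; iterating: a(3)=-8, a(4)=8, a(5)=-17, a(6)=18, a(7)=-11, a(8)=-13, a(9)=55; answer 55

55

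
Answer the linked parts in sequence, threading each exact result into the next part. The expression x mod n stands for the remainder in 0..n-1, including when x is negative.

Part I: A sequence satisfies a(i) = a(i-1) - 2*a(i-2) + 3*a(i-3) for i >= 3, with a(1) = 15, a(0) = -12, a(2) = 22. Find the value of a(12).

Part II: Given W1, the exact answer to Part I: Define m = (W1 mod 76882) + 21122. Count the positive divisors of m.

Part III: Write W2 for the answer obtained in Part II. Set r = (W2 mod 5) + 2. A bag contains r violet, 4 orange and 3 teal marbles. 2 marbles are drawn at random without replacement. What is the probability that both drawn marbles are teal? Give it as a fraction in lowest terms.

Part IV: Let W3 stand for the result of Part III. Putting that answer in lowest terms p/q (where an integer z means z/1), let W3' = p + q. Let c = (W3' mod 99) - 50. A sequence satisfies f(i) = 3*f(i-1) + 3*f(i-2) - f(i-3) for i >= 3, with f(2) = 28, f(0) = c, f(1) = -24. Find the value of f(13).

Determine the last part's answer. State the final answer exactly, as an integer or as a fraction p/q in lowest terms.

Part I: a(3) = 1*(22) - 2*(15) + 3*(-12) = -44; iterating: a(3)=-44, a(4)=-43, a(5)=111, a(6)=65, a(7)=-286, a(8)=-83, a(9)=684, a(10)=-8, a(11)=-1625, a(12)=443; answer 443
Part II: W1 = 443; m = 21565; 21565 = 5 * 19 * 227; number of divisors = (1+1) * (1+1) * (1+1) = 8; answer 8
Part III: W2 = 8; r = 5; total draws C(12,2) = 66; favorable C(3,2) = 3; P = 1/22; answer 1/22
Part IV: W3 = 1/22; threaded value p + q = 23; c = -27; f(3) = 3*(28) + 3*(-24) - 1*(-27) = 39; iterating: f(3)=39, f(4)=225, f(5)=764, f(6)=2928, f(7)=10851, f(8)=40573, f(9)=151344, f(10)=564900, f(11)=2108159, f(12)=7867833, f(13)=29363076; answer 29363076

29363076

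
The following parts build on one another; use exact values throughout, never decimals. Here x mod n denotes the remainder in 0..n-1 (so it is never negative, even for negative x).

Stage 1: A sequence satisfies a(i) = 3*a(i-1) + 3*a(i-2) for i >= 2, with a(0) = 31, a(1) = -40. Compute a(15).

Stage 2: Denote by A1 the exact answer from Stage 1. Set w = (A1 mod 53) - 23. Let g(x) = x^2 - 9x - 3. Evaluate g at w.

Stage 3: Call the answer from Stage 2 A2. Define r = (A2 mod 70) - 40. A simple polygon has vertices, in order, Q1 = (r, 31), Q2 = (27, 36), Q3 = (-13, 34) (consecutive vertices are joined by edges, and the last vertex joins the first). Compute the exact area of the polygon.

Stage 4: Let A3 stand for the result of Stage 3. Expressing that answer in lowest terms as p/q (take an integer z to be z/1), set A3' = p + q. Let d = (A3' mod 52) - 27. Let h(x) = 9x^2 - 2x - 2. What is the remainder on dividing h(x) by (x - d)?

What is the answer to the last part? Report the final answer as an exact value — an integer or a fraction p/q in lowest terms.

Stage 1: a(2) = 3*(-40) + 3*(31) = -27; iterating: a(2)=-27, a(3)=-201, a(4)=-684, a(5)=-2655, a(6)=-10017, a(7)=-38016, a(8)=-144099, a(9)=-546345, a(10)=-2071332, a(11)=-7853031, a(12)=-29773089, a(13)=-112878360, a(14)=-427954347, a(15)=-1622498121; answer -1622498121
Stage 2: A1 = -1622498121; w = 25; 1*(25)^2 - 9*(25)^1 - 3 = (625) + (-225) + (-3) = 397; answer 397
Stage 3: A2 = 397; r = 7; cross terms: (7*36 - 27*31)=-585, (27*34 - -13*36)=1386, (-13*31 - 7*34)=-641; twice the area = |160| = 160; area = 80; answer 80
Stage 4: A3 = 80; threaded value p + q = 81; d = 2; remainder = value at the root: 9*(2)^2 - 2*(2)^1 - 2 = (36) + (-4) + (-2) = 30; answer 30

30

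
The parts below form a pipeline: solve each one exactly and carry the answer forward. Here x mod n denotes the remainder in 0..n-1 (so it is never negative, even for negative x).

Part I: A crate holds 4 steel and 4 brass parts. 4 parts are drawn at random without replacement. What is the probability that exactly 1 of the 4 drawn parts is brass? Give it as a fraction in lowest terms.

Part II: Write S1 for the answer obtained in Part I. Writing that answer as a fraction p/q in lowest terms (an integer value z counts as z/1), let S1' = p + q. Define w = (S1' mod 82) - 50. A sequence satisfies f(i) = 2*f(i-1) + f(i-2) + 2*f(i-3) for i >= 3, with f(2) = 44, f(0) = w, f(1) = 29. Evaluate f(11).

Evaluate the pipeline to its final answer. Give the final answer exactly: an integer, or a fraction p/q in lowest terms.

Part I: total draws C(8,4) = 70; favorable C(4,1)*C(4,3) = 16; P = 8/35; answer 8/35
Part II: S1 = 8/35; threaded value p + q = 43; w = -7; f(3) = 2*(44) + 1*(29) + 2*(-7) = 103; iterating: f(3)=103, f(4)=308, f(5)=807, f(6)=2128, f(7)=5679, f(8)=15100, f(9)=40135, f(10)=106728, f(11)=283791; answer 283791

283791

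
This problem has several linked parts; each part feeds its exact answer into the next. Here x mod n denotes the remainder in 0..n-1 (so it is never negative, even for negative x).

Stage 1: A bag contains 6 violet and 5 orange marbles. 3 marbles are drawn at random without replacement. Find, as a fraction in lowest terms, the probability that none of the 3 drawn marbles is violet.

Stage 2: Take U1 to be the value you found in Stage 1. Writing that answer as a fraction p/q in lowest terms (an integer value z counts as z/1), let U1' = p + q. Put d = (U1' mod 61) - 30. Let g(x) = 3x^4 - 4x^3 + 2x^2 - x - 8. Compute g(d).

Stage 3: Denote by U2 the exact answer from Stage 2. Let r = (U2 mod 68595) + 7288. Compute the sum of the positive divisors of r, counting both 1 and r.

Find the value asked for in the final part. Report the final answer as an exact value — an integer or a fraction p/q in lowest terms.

26040

Stage 1: total draws C(11,3) = 165; favorable C(5,3) = 10; P = 2/33; answer 2/33
Stage 2: U1 = 2/33; threaded value p + q = 35; d = 5; 3*(5)^4 - 4*(5)^3 + 2*(5)^2 - 1*(5)^1 - 8 = (1875) + (-500) + (50) + (-5) + (-8) = 1412; answer 1412
Stage 3: U2 = 1412; r = 8700; 8700 = 2^2 * 3 * 5^2 * 29; sigma = (1 + 2 + 4) * (1 + 3) * (1 + 5 + 25) * (1 + 29) = 7 * 4 * 31 * 30 = 26040; answer 26040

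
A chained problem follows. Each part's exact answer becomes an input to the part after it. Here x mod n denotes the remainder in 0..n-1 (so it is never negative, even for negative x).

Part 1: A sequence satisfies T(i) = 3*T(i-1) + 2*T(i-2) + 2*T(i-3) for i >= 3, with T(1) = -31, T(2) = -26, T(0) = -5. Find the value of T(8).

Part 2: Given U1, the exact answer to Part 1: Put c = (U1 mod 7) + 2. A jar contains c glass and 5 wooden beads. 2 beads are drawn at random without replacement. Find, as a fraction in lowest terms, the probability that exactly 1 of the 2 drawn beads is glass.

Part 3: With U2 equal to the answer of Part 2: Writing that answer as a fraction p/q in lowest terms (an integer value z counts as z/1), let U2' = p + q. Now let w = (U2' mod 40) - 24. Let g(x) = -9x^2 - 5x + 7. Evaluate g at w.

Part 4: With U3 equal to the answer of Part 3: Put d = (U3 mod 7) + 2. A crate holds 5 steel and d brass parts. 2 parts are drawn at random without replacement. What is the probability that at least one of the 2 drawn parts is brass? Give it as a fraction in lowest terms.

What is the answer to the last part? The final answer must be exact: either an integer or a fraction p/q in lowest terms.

11/21

Part 1: T(3) = 3*(-26) + 2*(-31) + 2*(-5) = -150; iterating: T(3)=-150, T(4)=-564, T(5)=-2044, T(6)=-7560, T(7)=-27896, T(8)=-102896; answer -102896
Part 2: U1 = -102896; c = 6; total draws C(11,2) = 55; favorable C(6,1)*C(5,1) = 30; P = 6/11; answer 6/11
Part 3: U2 = 6/11; threaded value p + q = 17; w = -7; -9*(-7)^2 - 5*(-7)^1 + 7 = (-441) + (35) + (7) = -399; answer -399
Part 4: U3 = -399; d = 2; total draws C(7,2) = 21; complement C(5,2) = 10; favorable 21 - 10 = 11; P = 11/21; answer 11/21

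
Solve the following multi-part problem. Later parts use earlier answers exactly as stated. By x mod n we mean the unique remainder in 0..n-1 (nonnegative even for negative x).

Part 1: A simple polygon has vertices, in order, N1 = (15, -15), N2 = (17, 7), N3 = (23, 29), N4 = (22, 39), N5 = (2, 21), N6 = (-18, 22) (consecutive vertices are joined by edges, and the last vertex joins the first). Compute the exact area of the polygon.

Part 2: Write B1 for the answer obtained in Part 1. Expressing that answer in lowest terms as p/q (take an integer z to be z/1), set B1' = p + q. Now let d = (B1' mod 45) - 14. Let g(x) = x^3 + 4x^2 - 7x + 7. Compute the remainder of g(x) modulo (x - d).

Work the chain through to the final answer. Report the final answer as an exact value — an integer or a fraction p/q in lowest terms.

9467

Part 1: cross terms: (15*7 - 17*-15)=360, (17*29 - 23*7)=332, (23*39 - 22*29)=259, (22*21 - 2*39)=384, (2*22 - -18*21)=422, (-18*-15 - 15*22)=-60; twice the area = |1697| = 1697; area = 1697/2; answer 1697/2
Part 2: B1 = 1697/2; threaded value p + q = 1699; d = 20; remainder = value at the root: 1*(20)^3 + 4*(20)^2 - 7*(20)^1 + 7 = (8000) + (1600) + (-140) + (7) = 9467; answer 9467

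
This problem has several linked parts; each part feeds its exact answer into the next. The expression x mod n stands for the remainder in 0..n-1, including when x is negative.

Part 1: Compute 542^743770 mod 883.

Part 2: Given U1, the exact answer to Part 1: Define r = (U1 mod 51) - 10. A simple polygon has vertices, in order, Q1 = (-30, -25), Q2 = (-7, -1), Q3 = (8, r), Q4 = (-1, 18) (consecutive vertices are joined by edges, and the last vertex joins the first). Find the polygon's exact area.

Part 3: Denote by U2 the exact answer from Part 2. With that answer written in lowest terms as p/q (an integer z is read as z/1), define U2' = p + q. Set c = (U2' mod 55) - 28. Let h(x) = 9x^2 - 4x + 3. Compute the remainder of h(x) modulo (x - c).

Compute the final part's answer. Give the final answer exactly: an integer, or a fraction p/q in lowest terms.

Part 1: squarings mod 883: 542^1=542, 542^2=608, 542^4=570, 542^8=839, 542^16=170, 542^32=644, 542^64=609, 542^128=21, 542^256=441, 542^512=221, 542^1024=276, 542^2048=238, 542^4096=132, 542^8192=647, 542^16384=67, 542^32768=74, 542^65536=178, 542^131072=779, 542^262144=220, 542^524288=718; 542^743770 = 542^2 * 542^8 * 542^16 * 542^64 * 542^256 * 542^2048 * 542^4096 * 542^16384 * 542^65536 * 542^131072 * 542^524288 = 284 (mod 883); answer 284
Part 2: U1 = 284; r = 19; cross terms: (-30*-1 - -7*-25)=-145, (-7*19 - 8*-1)=-125, (8*18 - -1*19)=163, (-1*-25 - -30*18)=565; twice the area = |458| = 458; area = 229; answer 229
Part 3: U2 = 229; threaded value p + q = 230; c = -18; remainder = value at the root: 9*(-18)^2 - 4*(-18)^1 + 3 = (2916) + (72) + (3) = 2991; answer 2991

2991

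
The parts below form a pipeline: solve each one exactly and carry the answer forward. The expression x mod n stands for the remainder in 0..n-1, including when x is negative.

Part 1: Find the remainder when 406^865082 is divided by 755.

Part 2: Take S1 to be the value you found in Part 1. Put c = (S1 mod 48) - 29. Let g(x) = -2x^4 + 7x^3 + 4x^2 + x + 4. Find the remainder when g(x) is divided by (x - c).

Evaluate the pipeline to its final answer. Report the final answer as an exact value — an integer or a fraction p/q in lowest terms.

Part 1: squarings mod 755: 406^1=406, 406^2=246, 406^4=116, 406^8=621, 406^16=591, 406^32=471, 406^64=626, 406^128=31, 406^256=206, 406^512=156, 406^1024=176, 406^2048=21, 406^4096=441, 406^8192=446, 406^16384=351, 406^32768=136, 406^65536=376, 406^131072=191, 406^262144=241, 406^524288=701; 406^865082 = 406^2 * 406^8 * 406^16 * 406^32 * 406^256 * 406^512 * 406^4096 * 406^8192 * 406^65536 * 406^262144 * 406^524288 = 471 (mod 755); answer 471
Part 2: S1 = 471; c = 10; remainder = value at the root: -2*(10)^4 + 7*(10)^3 + 4*(10)^2 + 1*(10)^1 + 4 = (-20000) + (7000) + (400) + (10) + (4) = -12586; answer -12586

-12586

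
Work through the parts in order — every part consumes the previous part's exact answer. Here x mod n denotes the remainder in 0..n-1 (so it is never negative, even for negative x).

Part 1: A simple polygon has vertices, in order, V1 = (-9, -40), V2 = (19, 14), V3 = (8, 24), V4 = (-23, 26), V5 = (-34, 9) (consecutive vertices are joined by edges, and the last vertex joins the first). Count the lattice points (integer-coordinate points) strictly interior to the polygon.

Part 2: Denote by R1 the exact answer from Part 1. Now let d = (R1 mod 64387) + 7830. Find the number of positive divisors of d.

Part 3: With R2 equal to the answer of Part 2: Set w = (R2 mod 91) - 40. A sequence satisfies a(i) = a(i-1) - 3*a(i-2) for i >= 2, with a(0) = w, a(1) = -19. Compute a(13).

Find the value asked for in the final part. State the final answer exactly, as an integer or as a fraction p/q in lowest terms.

Part 1: cross terms: (-9*14 - 19*-40)=634, (19*24 - 8*14)=344, (8*26 - -23*24)=760, (-23*9 - -34*26)=677, (-34*-40 - -9*9)=1441; twice the area = |3856| = 3856; area = 1928; boundary points = 2 + 1 + 1 + 1 + 1 = 6; strictly interior points = area - boundary/2 + 1 = 1926; answer 1926
Part 2: R1 = 1926; d = 9756; 9756 = 2^2 * 3^2 * 271; number of divisors = (2+1) * (2+1) * (1+1) = 18; answer 18
Part 3: R2 = 18; w = -22; a(2) = 1*(-19) - 3*(-22) = 47; iterating: a(2)=47, a(3)=104, a(4)=-37, a(5)=-349, a(6)=-238, a(7)=809, a(8)=1523, a(9)=-904, a(10)=-5473, a(11)=-2761, a(12)=13658, a(13)=21941; answer 21941

21941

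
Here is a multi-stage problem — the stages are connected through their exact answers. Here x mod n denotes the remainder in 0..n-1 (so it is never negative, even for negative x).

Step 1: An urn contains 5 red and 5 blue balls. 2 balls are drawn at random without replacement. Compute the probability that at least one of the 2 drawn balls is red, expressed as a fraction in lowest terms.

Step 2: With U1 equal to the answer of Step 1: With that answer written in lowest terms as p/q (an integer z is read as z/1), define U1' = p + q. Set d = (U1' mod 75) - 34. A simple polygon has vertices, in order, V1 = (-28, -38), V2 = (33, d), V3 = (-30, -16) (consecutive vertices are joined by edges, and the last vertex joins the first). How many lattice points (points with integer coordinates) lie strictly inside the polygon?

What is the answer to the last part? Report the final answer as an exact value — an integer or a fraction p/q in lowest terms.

Step 1: total draws C(10,2) = 45; complement C(5,2) = 10; favorable 45 - 10 = 35; P = 7/9; answer 7/9
Step 2: U1 = 7/9; threaded value p + q = 16; d = -18; cross terms: (-28*-18 - 33*-38)=1758, (33*-16 - -30*-18)=-1068, (-30*-38 - -28*-16)=692; twice the area = |1382| = 1382; area = 691; boundary points = 1 + 1 + 2 = 4; strictly interior points = area - boundary/2 + 1 = 690; answer 690

690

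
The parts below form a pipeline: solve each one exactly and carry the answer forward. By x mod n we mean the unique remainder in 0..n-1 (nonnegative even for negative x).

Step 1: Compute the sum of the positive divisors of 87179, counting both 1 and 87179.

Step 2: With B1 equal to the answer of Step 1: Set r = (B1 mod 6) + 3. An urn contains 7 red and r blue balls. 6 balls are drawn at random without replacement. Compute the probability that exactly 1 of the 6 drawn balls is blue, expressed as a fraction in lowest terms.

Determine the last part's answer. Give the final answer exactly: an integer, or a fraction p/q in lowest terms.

3/10

Step 1: 87179 is prime, so its only divisors are 1 and 87179; sigma = 1 + 87179 = 87180; answer 87180
Step 2: B1 = 87180; r = 3; total draws C(10,6) = 210; favorable C(3,1)*C(7,5) = 63; P = 3/10; answer 3/10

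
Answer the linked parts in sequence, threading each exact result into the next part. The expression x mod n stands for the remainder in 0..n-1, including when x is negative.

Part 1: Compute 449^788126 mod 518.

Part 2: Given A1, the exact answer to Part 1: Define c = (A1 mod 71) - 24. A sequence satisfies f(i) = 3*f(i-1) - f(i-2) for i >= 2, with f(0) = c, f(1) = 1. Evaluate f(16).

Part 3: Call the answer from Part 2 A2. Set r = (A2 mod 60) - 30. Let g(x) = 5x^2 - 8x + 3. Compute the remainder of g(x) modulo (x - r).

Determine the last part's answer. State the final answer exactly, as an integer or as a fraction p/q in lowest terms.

2376

Part 1: squarings mod 518: 449^1=449, 449^2=99, 449^4=477, 449^8=127, 449^16=71, 449^32=379, 449^64=155, 449^128=197, 449^256=477, 449^512=127, 449^1024=71, 449^2048=379, 449^4096=155, 449^8192=197, 449^16384=477, 449^32768=127, 449^65536=71, 449^131072=379, 449^262144=155, 449^524288=197; 449^788126 = 449^2 * 449^4 * 449^8 * 449^16 * 449^128 * 449^512 * 449^1024 * 449^262144 * 449^524288 = 435 (mod 518); answer 435
Part 2: A1 = 435; c = -15; f(2) = 3*(1) - 1*(-15) = 18; iterating: f(2)=18, f(3)=53, f(4)=141, f(5)=370, f(6)=969, f(7)=2537, f(8)=6642, f(9)=17389, f(10)=45525, f(11)=119186, f(12)=312033, f(13)=816913, f(14)=2138706, f(15)=5599205, f(16)=14658909; answer 14658909
Part 3: A2 = 14658909; r = -21; remainder = value at the root: 5*(-21)^2 - 8*(-21)^1 + 3 = (2205) + (168) + (3) = 2376; answer 2376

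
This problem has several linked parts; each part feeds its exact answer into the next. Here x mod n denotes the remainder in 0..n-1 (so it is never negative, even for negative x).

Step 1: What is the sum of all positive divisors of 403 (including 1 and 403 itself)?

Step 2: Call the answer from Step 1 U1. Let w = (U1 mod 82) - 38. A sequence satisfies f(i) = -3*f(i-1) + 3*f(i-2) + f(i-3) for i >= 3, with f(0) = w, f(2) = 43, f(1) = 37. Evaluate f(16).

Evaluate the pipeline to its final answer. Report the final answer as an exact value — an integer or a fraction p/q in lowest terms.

Step 1: 403 = 13 * 31; sigma = (1 + 13) * (1 + 31) = 14 * 32 = 448; answer 448
Step 2: U1 = 448; w = 0; f(3) = -3*(43) + 3*(37) + 1*(0) = -18; iterating: f(3)=-18, f(4)=220, f(5)=-671, f(6)=2655, f(7)=-9758, f(8)=36568, f(9)=-136323, f(10)=508915, f(11)=-1899146, f(12)=7087860, f(13)=-26452103, f(14)=98720743, f(15)=-368430678, f(16)=1375002160; answer 1375002160

1375002160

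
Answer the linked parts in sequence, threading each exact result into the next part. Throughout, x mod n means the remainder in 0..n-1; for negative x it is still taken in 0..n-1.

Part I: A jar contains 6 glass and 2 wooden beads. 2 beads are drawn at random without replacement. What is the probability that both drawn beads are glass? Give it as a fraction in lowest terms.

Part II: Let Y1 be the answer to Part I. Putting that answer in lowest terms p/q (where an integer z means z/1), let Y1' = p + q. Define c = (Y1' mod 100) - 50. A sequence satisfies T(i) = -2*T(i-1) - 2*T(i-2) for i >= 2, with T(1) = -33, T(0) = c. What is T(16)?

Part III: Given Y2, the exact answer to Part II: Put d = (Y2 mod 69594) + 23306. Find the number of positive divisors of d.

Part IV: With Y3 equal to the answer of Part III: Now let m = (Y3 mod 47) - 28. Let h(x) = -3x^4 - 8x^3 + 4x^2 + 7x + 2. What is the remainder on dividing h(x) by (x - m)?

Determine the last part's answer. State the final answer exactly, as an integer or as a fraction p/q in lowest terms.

-615800

Part I: total draws C(8,2) = 28; favorable C(6,2) = 15; P = 15/28; answer 15/28
Part II: Y1 = 15/28; threaded value p + q = 43; c = -7; T(2) = -2*(-33) - 2*(-7) = 80; iterating: T(2)=80, T(3)=-94, T(4)=28, T(5)=132, T(6)=-320, T(7)=376, T(8)=-112, T(9)=-528, T(10)=1280, T(11)=-1504, T(12)=448, T(13)=2112, T(14)=-5120, T(15)=6016, T(16)=-1792; answer -1792
Part III: Y2 = -1792; d = 91108; 91108 = 2^2 * 22777; number of divisors = (2+1) * (1+1) = 6; answer 6
Part IV: Y3 = 6; m = -22; remainder = value at the root: -3*(-22)^4 - 8*(-22)^3 + 4*(-22)^2 + 7*(-22)^1 + 2 = (-702768) + (85184) + (1936) + (-154) + (2) = -615800; answer -615800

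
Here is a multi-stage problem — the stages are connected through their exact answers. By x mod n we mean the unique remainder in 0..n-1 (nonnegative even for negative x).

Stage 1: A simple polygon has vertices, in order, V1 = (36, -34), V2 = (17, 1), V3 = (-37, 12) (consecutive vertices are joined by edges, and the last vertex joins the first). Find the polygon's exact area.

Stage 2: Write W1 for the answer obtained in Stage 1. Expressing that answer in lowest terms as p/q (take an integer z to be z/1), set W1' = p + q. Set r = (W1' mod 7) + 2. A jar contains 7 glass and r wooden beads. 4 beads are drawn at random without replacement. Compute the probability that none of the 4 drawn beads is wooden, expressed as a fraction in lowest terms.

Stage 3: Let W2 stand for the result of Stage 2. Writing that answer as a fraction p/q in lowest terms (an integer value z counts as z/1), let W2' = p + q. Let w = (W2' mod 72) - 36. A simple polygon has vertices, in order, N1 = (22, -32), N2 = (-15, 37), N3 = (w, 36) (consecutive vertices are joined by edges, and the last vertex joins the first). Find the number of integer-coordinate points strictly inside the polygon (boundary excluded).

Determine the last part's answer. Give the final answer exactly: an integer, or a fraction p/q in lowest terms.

428

Stage 1: cross terms: (36*1 - 17*-34)=614, (17*12 - -37*1)=241, (-37*-34 - 36*12)=826; twice the area = |1681| = 1681; area = 1681/2; answer 1681/2
Stage 2: W1 = 1681/2; threaded value p + q = 1683; r = 5; total draws C(12,4) = 495; favorable C(7,4) = 35; P = 7/99; answer 7/99
Stage 3: W2 = 7/99; threaded value p + q = 106; w = -2; cross terms: (22*37 - -15*-32)=334, (-15*36 - -2*37)=-466, (-2*-32 - 22*36)=-728; twice the area = |-860| = 860; area = 430; boundary points = 1 + 1 + 4 = 6; strictly interior points = area - boundary/2 + 1 = 428; answer 428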